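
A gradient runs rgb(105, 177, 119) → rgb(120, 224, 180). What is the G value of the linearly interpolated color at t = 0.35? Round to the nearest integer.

193

G = 177 + 0.35 × (224 − 177) = 193.45 → 193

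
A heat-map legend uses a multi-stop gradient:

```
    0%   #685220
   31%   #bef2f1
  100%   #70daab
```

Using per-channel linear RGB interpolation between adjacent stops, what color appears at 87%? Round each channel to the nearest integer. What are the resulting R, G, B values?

87% lies between the 31% and 100% stops, so the local fraction is t = (87 − 31)/(100 − 31) = 56/69 ≈ 0.8116.
#bef2f1 → (190, 242, 241); #70daab → (112, 218, 171).
R = 190 + 0.8116 × (112 − 190) = 126.695 → 127
G = 242 + 0.8116 × (218 − 242) = 222.522 → 223
B = 241 + 0.8116 × (171 − 241) = 184.188 → 184

(127, 223, 184)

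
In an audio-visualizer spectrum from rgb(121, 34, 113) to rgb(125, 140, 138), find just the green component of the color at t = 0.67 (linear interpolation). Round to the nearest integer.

105

G = 34 + 0.67 × (140 − 34) = 105.02 → 105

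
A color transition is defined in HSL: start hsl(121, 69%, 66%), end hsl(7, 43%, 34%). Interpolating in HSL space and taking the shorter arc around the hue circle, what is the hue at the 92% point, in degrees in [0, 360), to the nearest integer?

16

Hue arc: Δh = 7 − 121 = -114° (|Δh| ≤ 180, already the shorter path).
H = 121 + 0.92 × (-114) = 16.12 → 16°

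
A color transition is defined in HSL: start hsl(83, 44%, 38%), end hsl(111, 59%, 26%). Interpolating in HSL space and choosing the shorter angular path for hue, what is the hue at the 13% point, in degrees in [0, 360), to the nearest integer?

Hue arc: Δh = 111 − 83 = 28° (|Δh| ≤ 180, already the shorter path).
H = 83 + 0.13 × (28) = 86.64 → 87°

87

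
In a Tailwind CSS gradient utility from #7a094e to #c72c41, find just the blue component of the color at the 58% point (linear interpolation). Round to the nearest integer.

70

B₁ = 78 (from #7a094e), B₂ = 65 (from #c72c41).
B = 78 + 0.58 × (65 − 78) = 70.46 → 70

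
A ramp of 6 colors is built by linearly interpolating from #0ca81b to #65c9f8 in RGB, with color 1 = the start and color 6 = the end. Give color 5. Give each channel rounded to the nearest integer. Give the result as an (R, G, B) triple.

With 6 swatches and endpoints inclusive, swatch 5 sits at t = (5 − 1)/(6 − 1) = 4/5 ≈ 0.8.
#0ca81b → (12, 168, 27); #65c9f8 → (101, 201, 248).
R = 12 + 0.8 × (101 − 12) = 83.2 → 83
G = 168 + 0.8 × (201 − 168) = 194.4 → 194
B = 27 + 0.8 × (248 − 27) = 203.8 → 204

(83, 194, 204)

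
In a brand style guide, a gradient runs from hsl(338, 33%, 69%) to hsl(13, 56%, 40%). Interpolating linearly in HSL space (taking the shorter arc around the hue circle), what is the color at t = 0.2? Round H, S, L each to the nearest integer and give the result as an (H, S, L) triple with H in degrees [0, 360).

Hue: 13 − 338 = -325°, but |-325| > 180 so the shorter arc goes the other way: Δh = -325 + 360 = 35°.
H = 338 + 0.2 × (35) = 345 → 345°
S = 33 + 0.2 × (56 − 33) = 37.6 → 38%
L = 69 + 0.2 × (40 − 69) = 63.2 → 63%

(345, 38, 63)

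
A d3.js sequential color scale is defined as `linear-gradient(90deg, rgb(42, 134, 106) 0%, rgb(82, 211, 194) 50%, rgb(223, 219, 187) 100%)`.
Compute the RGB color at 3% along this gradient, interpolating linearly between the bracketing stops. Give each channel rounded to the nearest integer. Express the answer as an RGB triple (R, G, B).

(44, 139, 111)

3% lies between the 0% and 50% stops, so the local fraction is t = (3 − 0)/(50 − 0) = 3/50 ≈ 0.06.
R = 42 + 0.06 × (82 − 42) = 44.4 → 44
G = 134 + 0.06 × (211 − 134) = 138.62 → 139
B = 106 + 0.06 × (194 − 106) = 111.28 → 111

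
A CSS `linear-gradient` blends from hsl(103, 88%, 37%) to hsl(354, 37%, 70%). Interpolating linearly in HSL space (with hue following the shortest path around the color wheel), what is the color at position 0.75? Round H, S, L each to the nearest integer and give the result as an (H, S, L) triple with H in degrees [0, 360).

Hue: 354 − 103 = 251°, but |251| > 180 so the shorter arc goes the other way: Δh = 251 − 360 = -109°.
H = 103 + 0.75 × (-109) = 21.25 → 21°
S = 88 + 0.75 × (37 − 88) = 49.75 → 50%
L = 37 + 0.75 × (70 − 37) = 61.75 → 62%

(21, 50, 62)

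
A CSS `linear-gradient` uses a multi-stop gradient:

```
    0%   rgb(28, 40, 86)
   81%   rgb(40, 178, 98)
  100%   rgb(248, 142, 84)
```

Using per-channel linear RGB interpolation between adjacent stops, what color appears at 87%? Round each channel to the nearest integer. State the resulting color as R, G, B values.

(106, 167, 94)

87% lies between the 81% and 100% stops, so the local fraction is t = (87 − 81)/(100 − 81) = 6/19 ≈ 0.3158.
R = 40 + 0.3158 × (248 − 40) = 105.686 → 106
G = 178 + 0.3158 × (142 − 178) = 166.631 → 167
B = 98 + 0.3158 × (84 − 98) = 93.579 → 94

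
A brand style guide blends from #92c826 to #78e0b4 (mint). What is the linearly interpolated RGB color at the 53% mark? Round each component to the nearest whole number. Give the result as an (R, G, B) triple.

#92c826 → (146, 200, 38); #78e0b4 → (120, 224, 180).
53% corresponds to t = 0.53.
R = 146 + 0.53 × (120 − 146) = 146 + 0.53 × -26 = 132.22 → 132
G = 200 + 0.53 × (224 − 200) = 200 + 0.53 × 24 = 212.72 → 213
B = 38 + 0.53 × (180 − 38) = 38 + 0.53 × 142 = 113.26 → 113
So the blended color is (132, 213, 113), about #84d571.

(132, 213, 113)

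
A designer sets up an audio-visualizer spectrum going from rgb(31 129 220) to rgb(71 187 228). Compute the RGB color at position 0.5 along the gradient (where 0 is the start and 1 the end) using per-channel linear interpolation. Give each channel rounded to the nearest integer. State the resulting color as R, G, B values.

(51, 158, 224)

R = 31 + 0.5 × (71 − 31) = 31 + 0.5 × 40 = 51 → 51
G = 129 + 0.5 × (187 − 129) = 129 + 0.5 × 58 = 158 → 158
B = 220 + 0.5 × (228 − 220) = 220 + 0.5 × 8 = 224 → 224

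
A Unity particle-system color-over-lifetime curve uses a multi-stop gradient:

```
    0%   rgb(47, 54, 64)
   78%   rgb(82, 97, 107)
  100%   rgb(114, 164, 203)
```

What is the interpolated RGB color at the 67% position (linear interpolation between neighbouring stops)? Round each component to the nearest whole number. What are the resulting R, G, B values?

(77, 91, 101)

67% lies between the 0% and 78% stops, so the local fraction is t = (67 − 0)/(78 − 0) = 67/78 ≈ 0.859.
R = 47 + 0.859 × (82 − 47) = 77.065 → 77
G = 54 + 0.859 × (97 − 54) = 90.937 → 91
B = 64 + 0.859 × (107 − 64) = 100.937 → 101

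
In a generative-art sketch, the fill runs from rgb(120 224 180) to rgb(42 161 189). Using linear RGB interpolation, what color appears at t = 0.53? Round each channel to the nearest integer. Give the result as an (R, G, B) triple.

(79, 191, 185)

R = 120 + 0.53 × (42 − 120) = 120 + 0.53 × -78 = 78.66 → 79
G = 224 + 0.53 × (161 − 224) = 224 + 0.53 × -63 = 190.61 → 191
B = 180 + 0.53 × (189 − 180) = 180 + 0.53 × 9 = 184.77 → 185
So the blended color is (79, 191, 185), about #4fbfb9.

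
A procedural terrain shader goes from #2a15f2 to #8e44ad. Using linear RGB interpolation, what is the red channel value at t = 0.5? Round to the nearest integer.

R₁ = 42 (from #2a15f2), R₂ = 142 (from #8e44ad).
R = 42 + 0.5 × (142 − 42) = 92 → 92

92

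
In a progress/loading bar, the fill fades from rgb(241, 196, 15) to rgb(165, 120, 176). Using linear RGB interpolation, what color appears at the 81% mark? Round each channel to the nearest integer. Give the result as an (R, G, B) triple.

81% corresponds to t = 0.81.
R = 241 + 0.81 × (165 − 241) = 241 + 0.81 × -76 = 179.44 → 179
G = 196 + 0.81 × (120 − 196) = 196 + 0.81 × -76 = 134.44 → 134
B = 15 + 0.81 × (176 − 15) = 15 + 0.81 × 161 = 145.41 → 145

(179, 134, 145)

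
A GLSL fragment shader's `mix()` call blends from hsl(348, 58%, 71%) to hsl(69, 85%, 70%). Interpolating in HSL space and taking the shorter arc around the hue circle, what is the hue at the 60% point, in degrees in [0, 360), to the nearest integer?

37

Hue: 69 − 348 = -279°, but |-279| > 180 so the shorter arc goes the other way: Δh = -279 + 360 = 81°.
H = 348 + 0.6 × (81) = 396.6 → 397 → 397 mod 360 = 37°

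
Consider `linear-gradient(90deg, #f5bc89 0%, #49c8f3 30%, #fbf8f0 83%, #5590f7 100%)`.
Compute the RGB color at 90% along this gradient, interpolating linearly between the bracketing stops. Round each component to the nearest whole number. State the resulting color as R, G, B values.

90% lies between the 83% and 100% stops, so the local fraction is t = (90 − 83)/(100 − 83) = 7/17 ≈ 0.4118.
#fbf8f0 → (251, 248, 240); #5590f7 → (85, 144, 247).
R = 251 + 0.4118 × (85 − 251) = 182.641 → 183
G = 248 + 0.4118 × (144 − 248) = 205.173 → 205
B = 240 + 0.4118 × (247 − 240) = 242.883 → 243

(183, 205, 243)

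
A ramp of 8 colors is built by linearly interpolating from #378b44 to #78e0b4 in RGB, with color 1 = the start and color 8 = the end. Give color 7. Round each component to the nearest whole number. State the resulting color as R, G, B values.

With 8 swatches and endpoints inclusive, swatch 7 sits at t = (7 − 1)/(8 − 1) = 6/7 ≈ 0.8571.
#378b44 → (55, 139, 68); #78e0b4 → (120, 224, 180).
R = 55 + 0.8571 × (120 − 55) = 110.712 → 111
G = 139 + 0.8571 × (224 − 139) = 211.853 → 212
B = 68 + 0.8571 × (180 − 68) = 163.995 → 164

(111, 212, 164)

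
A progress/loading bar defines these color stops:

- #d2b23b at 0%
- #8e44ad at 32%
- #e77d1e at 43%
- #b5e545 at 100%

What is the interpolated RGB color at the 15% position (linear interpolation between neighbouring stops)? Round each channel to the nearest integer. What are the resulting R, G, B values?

(178, 126, 112)

15% lies between the 0% and 32% stops, so the local fraction is t = (15 − 0)/(32 − 0) = 15/32 ≈ 0.4688.
#d2b23b → (210, 178, 59); #8e44ad → (142, 68, 173).
R = 210 + 0.4688 × (142 − 210) = 178.122 → 178
G = 178 + 0.4688 × (68 − 178) = 126.432 → 126
B = 59 + 0.4688 × (173 − 59) = 112.443 → 112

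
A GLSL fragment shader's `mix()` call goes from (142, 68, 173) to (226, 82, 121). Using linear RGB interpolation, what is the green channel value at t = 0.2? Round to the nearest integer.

71

G = 68 + 0.2 × (82 − 68) = 70.8 → 71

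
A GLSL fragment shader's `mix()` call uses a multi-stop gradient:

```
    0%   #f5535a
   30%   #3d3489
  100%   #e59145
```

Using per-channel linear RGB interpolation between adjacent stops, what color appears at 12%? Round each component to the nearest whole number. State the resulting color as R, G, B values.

(171, 71, 109)

12% lies between the 0% and 30% stops, so the local fraction is t = (12 − 0)/(30 − 0) = 12/30 ≈ 0.4.
#f5535a → (245, 83, 90); #3d3489 → (61, 52, 137).
R = 245 + 0.4 × (61 − 245) = 171.4 → 171
G = 83 + 0.4 × (52 − 83) = 70.6 → 71
B = 90 + 0.4 × (137 − 90) = 108.8 → 109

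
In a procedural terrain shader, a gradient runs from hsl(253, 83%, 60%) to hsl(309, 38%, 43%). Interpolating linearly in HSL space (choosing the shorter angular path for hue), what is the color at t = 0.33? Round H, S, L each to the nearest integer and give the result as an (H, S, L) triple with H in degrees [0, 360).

(271, 68, 54)

Hue arc: Δh = 309 − 253 = 56° (|Δh| ≤ 180, already the shorter path).
H = 253 + 0.33 × (56) = 271.48 → 271°
S = 83 + 0.33 × (38 − 83) = 68.15 → 68%
L = 60 + 0.33 × (43 − 60) = 54.39 → 54%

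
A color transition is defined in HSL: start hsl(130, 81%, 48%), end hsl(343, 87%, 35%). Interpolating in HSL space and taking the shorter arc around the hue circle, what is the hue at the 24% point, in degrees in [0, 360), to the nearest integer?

95

Hue: 343 − 130 = 213°, but |213| > 180 so the shorter arc goes the other way: Δh = 213 − 360 = -147°.
H = 130 + 0.24 × (-147) = 94.72 → 95°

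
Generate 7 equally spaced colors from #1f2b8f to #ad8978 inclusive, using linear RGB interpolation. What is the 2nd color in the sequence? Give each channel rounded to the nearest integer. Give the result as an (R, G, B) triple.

(55, 59, 139)

With 7 swatches and endpoints inclusive, swatch 2 sits at t = (2 − 1)/(7 − 1) = 1/6 ≈ 0.1667.
#1f2b8f → (31, 43, 143); #ad8978 → (173, 137, 120).
R = 31 + 0.1667 × (173 − 31) = 54.671 → 55
G = 43 + 0.1667 × (137 − 43) = 58.67 → 59
B = 143 + 0.1667 × (120 − 143) = 139.166 → 139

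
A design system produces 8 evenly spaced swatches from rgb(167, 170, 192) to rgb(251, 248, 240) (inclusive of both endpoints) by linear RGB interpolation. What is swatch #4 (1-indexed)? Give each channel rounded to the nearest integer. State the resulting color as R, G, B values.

With 8 swatches and endpoints inclusive, swatch 4 sits at t = (4 − 1)/(8 − 1) = 3/7 ≈ 0.4286.
R = 167 + 0.4286 × (251 − 167) = 203.002 → 203
G = 170 + 0.4286 × (248 − 170) = 203.431 → 203
B = 192 + 0.4286 × (240 − 192) = 212.573 → 213

(203, 203, 213)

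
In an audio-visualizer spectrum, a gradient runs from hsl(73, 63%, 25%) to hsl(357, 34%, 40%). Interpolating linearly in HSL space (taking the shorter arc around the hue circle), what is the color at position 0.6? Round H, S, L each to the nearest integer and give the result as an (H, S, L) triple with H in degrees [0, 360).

(27, 46, 34)

Hue: 357 − 73 = 284°, but |284| > 180 so the shorter arc goes the other way: Δh = 284 − 360 = -76°.
H = 73 + 0.6 × (-76) = 27.4 → 27°
S = 63 + 0.6 × (34 − 63) = 45.6 → 46%
L = 25 + 0.6 × (40 − 25) = 34 → 34%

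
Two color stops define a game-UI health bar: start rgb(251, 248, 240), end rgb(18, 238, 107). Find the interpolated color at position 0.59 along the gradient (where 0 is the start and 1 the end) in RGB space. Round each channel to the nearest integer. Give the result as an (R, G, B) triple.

R = 251 + 0.59 × (18 − 251) = 251 + 0.59 × -233 = 113.53 → 114
G = 248 + 0.59 × (238 − 248) = 248 + 0.59 × -10 = 242.1 → 242
B = 240 + 0.59 × (107 − 240) = 240 + 0.59 × -133 = 161.53 → 162

(114, 242, 162)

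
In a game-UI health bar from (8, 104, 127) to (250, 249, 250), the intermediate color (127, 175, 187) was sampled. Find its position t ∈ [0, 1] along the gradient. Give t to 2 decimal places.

Invert the lerp on the R channel (largest span, 242): t = (127 − 8) / (250 − 8) = 119/242 = 0.49174.
Check on G: (175 − 104)/(249 − 104) = 0.4897 ✓

0.49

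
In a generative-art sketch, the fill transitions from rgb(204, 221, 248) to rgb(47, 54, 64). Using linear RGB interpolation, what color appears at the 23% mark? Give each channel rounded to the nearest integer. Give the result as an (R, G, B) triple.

(168, 183, 206)

23% corresponds to t = 0.23.
R = 204 + 0.23 × (47 − 204) = 204 + 0.23 × -157 = 167.89 → 168
G = 221 + 0.23 × (54 − 221) = 221 + 0.23 × -167 = 182.59 → 183
B = 248 + 0.23 × (64 − 248) = 248 + 0.23 × -184 = 205.68 → 206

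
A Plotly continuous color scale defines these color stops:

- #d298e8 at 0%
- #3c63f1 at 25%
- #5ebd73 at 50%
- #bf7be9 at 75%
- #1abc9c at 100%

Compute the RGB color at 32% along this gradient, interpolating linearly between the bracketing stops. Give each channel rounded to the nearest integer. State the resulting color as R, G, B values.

32% lies between the 25% and 50% stops, so the local fraction is t = (32 − 25)/(50 − 25) = 7/25 ≈ 0.28.
#3c63f1 → (60, 99, 241); #5ebd73 → (94, 189, 115).
R = 60 + 0.28 × (94 − 60) = 69.52 → 70
G = 99 + 0.28 × (189 − 99) = 124.2 → 124
B = 241 + 0.28 × (115 − 241) = 205.72 → 206

(70, 124, 206)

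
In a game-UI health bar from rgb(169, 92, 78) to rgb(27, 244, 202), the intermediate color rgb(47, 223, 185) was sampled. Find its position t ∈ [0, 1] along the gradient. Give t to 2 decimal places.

0.86

Invert the lerp on the G channel (largest span, 152): t = (223 − 92) / (244 − 92) = 131/152 = 0.86184.
Check on R: (47 − 169)/(27 − 169) = 0.8592 ✓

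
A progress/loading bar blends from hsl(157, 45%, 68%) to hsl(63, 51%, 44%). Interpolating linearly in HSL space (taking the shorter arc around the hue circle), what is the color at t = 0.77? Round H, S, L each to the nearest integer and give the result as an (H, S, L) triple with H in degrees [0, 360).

(85, 50, 50)

Hue arc: Δh = 63 − 157 = -94° (|Δh| ≤ 180, already the shorter path).
H = 157 + 0.77 × (-94) = 84.62 → 85°
S = 45 + 0.77 × (51 − 45) = 49.62 → 50%
L = 68 + 0.77 × (44 − 68) = 49.52 → 50%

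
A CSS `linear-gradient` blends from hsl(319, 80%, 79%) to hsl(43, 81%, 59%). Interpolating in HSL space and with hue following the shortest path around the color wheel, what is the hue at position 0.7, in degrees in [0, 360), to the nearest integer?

Hue: 43 − 319 = -276°, but |-276| > 180 so the shorter arc goes the other way: Δh = -276 + 360 = 84°.
H = 319 + 0.7 × (84) = 377.8 → 378 → 378 mod 360 = 18°

18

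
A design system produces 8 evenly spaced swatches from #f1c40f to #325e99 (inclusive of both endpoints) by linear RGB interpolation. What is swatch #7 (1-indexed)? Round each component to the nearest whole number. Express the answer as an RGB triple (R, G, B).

With 8 swatches and endpoints inclusive, swatch 7 sits at t = (7 − 1)/(8 − 1) = 6/7 ≈ 0.8571.
#f1c40f → (241, 196, 15); #325e99 → (50, 94, 153).
R = 241 + 0.8571 × (50 − 241) = 77.294 → 77
G = 196 + 0.8571 × (94 − 196) = 108.576 → 109
B = 15 + 0.8571 × (153 − 15) = 133.28 → 133

(77, 109, 133)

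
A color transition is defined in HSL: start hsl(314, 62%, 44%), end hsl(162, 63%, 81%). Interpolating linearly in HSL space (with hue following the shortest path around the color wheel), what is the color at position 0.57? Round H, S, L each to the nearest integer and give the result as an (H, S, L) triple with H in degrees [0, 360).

Hue arc: Δh = 162 − 314 = -152° (|Δh| ≤ 180, already the shorter path).
H = 314 + 0.57 × (-152) = 227.36 → 227°
S = 62 + 0.57 × (63 − 62) = 62.57 → 63%
L = 44 + 0.57 × (81 − 44) = 65.09 → 65%

(227, 63, 65)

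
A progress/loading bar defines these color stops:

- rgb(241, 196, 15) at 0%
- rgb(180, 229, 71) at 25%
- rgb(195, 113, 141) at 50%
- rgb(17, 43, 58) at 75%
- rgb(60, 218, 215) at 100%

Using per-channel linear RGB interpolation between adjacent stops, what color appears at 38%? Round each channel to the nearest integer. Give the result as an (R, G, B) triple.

38% lies between the 25% and 50% stops, so the local fraction is t = (38 − 25)/(50 − 25) = 13/25 ≈ 0.52.
R = 180 + 0.52 × (195 − 180) = 187.8 → 188
G = 229 + 0.52 × (113 − 229) = 168.68 → 169
B = 71 + 0.52 × (141 − 71) = 107.4 → 107

(188, 169, 107)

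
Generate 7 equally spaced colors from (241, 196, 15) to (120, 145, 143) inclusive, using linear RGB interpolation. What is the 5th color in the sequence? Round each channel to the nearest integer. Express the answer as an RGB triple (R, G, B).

With 7 swatches and endpoints inclusive, swatch 5 sits at t = (5 − 1)/(7 − 1) = 4/6 ≈ 0.6667.
R = 241 + 0.6667 × (120 − 241) = 160.329 → 160
G = 196 + 0.6667 × (145 − 196) = 161.998 → 162
B = 15 + 0.6667 × (143 − 15) = 100.338 → 100

(160, 162, 100)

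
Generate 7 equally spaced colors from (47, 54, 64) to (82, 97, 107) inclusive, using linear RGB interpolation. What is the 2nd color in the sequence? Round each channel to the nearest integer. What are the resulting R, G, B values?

(53, 61, 71)

With 7 swatches and endpoints inclusive, swatch 2 sits at t = (2 − 1)/(7 − 1) = 1/6 ≈ 0.1667.
R = 47 + 0.1667 × (82 − 47) = 52.834 → 53
G = 54 + 0.1667 × (97 − 54) = 61.168 → 61
B = 64 + 0.1667 × (107 − 64) = 71.168 → 71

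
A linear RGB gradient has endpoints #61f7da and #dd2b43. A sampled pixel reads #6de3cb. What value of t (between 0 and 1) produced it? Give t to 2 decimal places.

0.10

Invert the lerp on the G channel (largest span, 204): t = (227 − 247) / (43 − 247) = -20/-204 = 0.098039.
Check on R: (109 − 97)/(221 − 97) = 0.09677 ✓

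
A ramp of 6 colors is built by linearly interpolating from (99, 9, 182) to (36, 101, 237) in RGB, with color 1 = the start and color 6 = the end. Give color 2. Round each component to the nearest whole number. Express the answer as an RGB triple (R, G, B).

(86, 27, 193)

With 6 swatches and endpoints inclusive, swatch 2 sits at t = (2 − 1)/(6 − 1) = 1/5 ≈ 0.2.
R = 99 + 0.2 × (36 − 99) = 86.4 → 86
G = 9 + 0.2 × (101 − 9) = 27.4 → 27
B = 182 + 0.2 × (237 − 182) = 193 → 193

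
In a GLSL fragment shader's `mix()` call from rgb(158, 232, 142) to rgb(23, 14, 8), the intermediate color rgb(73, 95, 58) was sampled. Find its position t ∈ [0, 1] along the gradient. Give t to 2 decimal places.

0.63

Invert the lerp on the G channel (largest span, 218): t = (95 − 232) / (14 − 232) = -137/-218 = 0.62844.
Check on R: (73 − 158)/(23 − 158) = 0.6296 ✓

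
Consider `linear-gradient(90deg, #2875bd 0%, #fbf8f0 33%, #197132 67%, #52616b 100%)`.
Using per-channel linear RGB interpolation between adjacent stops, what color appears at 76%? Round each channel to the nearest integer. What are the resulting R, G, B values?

76% lies between the 67% and 100% stops, so the local fraction is t = (76 − 67)/(100 − 67) = 9/33 ≈ 0.2727.
#197132 → (25, 113, 50); #52616b → (82, 97, 107).
R = 25 + 0.2727 × (82 − 25) = 40.544 → 41
G = 113 + 0.2727 × (97 − 113) = 108.637 → 109
B = 50 + 0.2727 × (107 − 50) = 65.544 → 66

(41, 109, 66)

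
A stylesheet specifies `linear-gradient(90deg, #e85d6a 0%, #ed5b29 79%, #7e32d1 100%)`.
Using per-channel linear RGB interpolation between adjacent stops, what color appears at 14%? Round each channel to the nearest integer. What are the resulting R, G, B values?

14% lies between the 0% and 79% stops, so the local fraction is t = (14 − 0)/(79 − 0) = 14/79 ≈ 0.1772.
#e85d6a → (232, 93, 106); #ed5b29 → (237, 91, 41).
R = 232 + 0.1772 × (237 − 232) = 232.886 → 233
G = 93 + 0.1772 × (91 − 93) = 92.646 → 93
B = 106 + 0.1772 × (41 − 106) = 94.482 → 94

(233, 93, 94)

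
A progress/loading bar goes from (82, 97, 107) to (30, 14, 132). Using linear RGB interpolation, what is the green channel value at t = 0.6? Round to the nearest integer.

G = 97 + 0.6 × (14 − 97) = 47.2 → 47

47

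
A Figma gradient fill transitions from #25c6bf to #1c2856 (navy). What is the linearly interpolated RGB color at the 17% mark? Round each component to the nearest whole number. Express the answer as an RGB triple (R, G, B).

(35, 171, 173)

#25c6bf → (37, 198, 191); #1c2856 → (28, 40, 86).
17% corresponds to t = 0.17.
R = 37 + 0.17 × (28 − 37) = 37 + 0.17 × -9 = 35.47 → 35
G = 198 + 0.17 × (40 − 198) = 198 + 0.17 × -158 = 171.14 → 171
B = 191 + 0.17 × (86 − 191) = 191 + 0.17 × -105 = 173.15 → 173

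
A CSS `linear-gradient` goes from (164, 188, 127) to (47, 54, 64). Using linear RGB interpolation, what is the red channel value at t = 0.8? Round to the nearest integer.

70

R = 164 + 0.8 × (47 − 164) = 70.4 → 70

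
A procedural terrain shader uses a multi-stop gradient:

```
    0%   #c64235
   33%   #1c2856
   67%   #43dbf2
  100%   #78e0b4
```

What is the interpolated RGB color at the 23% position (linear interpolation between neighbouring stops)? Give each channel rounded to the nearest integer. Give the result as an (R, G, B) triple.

23% lies between the 0% and 33% stops, so the local fraction is t = (23 − 0)/(33 − 0) = 23/33 ≈ 0.697.
#c64235 → (198, 66, 53); #1c2856 → (28, 40, 86).
R = 198 + 0.697 × (28 − 198) = 79.51 → 80
G = 66 + 0.697 × (40 − 66) = 47.878 → 48
B = 53 + 0.697 × (86 − 53) = 76.001 → 76

(80, 48, 76)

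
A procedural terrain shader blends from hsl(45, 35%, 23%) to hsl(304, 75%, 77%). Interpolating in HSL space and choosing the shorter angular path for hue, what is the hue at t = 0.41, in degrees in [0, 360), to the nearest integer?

4

Hue: 304 − 45 = 259°, but |259| > 180 so the shorter arc goes the other way: Δh = 259 − 360 = -101°.
H = 45 + 0.41 × (-101) = 3.59 → 4°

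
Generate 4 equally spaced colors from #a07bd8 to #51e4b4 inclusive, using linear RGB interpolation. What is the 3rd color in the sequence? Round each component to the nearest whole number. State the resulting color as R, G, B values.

(107, 193, 192)

With 4 swatches and endpoints inclusive, swatch 3 sits at t = (3 − 1)/(4 − 1) = 2/3 ≈ 0.6667.
#a07bd8 → (160, 123, 216); #51e4b4 → (81, 228, 180).
R = 160 + 0.6667 × (81 − 160) = 107.331 → 107
G = 123 + 0.6667 × (228 − 123) = 193.004 → 193
B = 216 + 0.6667 × (180 − 216) = 191.999 → 192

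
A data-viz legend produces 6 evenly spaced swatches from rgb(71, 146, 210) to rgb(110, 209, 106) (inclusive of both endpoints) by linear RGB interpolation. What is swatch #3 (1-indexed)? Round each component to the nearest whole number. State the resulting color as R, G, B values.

With 6 swatches and endpoints inclusive, swatch 3 sits at t = (3 − 1)/(6 − 1) = 2/5 ≈ 0.4.
R = 71 + 0.4 × (110 − 71) = 86.6 → 87
G = 146 + 0.4 × (209 − 146) = 171.2 → 171
B = 210 + 0.4 × (106 − 210) = 168.4 → 168

(87, 171, 168)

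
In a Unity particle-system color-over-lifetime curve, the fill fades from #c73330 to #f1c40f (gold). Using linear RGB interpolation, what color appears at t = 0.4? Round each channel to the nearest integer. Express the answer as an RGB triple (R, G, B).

#c73330 → (199, 51, 48); #f1c40f → (241, 196, 15).
R = 199 + 0.4 × (241 − 199) = 199 + 0.4 × 42 = 215.8 → 216
G = 51 + 0.4 × (196 − 51) = 51 + 0.4 × 145 = 109 → 109
B = 48 + 0.4 × (15 − 48) = 48 + 0.4 × -33 = 34.8 → 35

(216, 109, 35)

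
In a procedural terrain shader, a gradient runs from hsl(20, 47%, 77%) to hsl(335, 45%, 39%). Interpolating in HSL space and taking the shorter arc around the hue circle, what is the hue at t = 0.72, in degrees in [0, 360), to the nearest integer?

348

Hue: 335 − 20 = 315°, but |315| > 180 so the shorter arc goes the other way: Δh = 315 − 360 = -45°.
H = 20 + 0.72 × (-45) = -12.4 → -12 → -12 mod 360 = 348°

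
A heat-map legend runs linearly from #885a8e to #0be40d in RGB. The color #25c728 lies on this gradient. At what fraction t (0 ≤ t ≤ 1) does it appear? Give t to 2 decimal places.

Invert the lerp on the G channel (largest span, 138): t = (199 − 90) / (228 − 90) = 109/138 = 0.78986.
Check on R: (37 − 136)/(11 − 136) = 0.792 ✓

0.79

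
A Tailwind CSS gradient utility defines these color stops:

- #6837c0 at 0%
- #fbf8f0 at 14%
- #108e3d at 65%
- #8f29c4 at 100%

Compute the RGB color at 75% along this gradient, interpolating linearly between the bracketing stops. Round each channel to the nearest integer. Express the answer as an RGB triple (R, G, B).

75% lies between the 65% and 100% stops, so the local fraction is t = (75 − 65)/(100 − 65) = 10/35 ≈ 0.2857.
#108e3d → (16, 142, 61); #8f29c4 → (143, 41, 196).
R = 16 + 0.2857 × (143 − 16) = 52.284 → 52
G = 142 + 0.2857 × (41 − 142) = 113.144 → 113
B = 61 + 0.2857 × (196 − 61) = 99.57 → 100

(52, 113, 100)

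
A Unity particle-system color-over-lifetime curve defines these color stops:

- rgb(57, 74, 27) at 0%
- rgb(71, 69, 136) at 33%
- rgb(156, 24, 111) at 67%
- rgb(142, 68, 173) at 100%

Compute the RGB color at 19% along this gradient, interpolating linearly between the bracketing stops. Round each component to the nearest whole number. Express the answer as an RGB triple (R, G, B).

(65, 71, 90)

19% lies between the 0% and 33% stops, so the local fraction is t = (19 − 0)/(33 − 0) = 19/33 ≈ 0.5758.
R = 57 + 0.5758 × (71 − 57) = 65.061 → 65
G = 74 + 0.5758 × (69 − 74) = 71.121 → 71
B = 27 + 0.5758 × (136 − 27) = 89.762 → 90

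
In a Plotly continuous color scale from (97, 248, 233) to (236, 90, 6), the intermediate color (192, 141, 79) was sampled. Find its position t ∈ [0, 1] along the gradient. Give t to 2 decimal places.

Invert the lerp on the B channel (largest span, 227): t = (79 − 233) / (6 − 233) = -154/-227 = 0.67841.
Check on R: (192 − 97)/(236 − 97) = 0.6835 ✓

0.68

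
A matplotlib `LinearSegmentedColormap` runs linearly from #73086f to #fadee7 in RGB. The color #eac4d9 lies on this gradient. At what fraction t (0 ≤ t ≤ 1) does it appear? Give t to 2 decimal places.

0.88

Invert the lerp on the G channel (largest span, 214): t = (196 − 8) / (222 − 8) = 188/214 = 0.8785.
Check on R: (234 − 115)/(250 − 115) = 0.8815 ✓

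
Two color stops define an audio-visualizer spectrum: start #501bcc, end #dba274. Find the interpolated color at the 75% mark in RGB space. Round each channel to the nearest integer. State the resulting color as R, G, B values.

(184, 128, 138)

#501bcc → (80, 27, 204); #dba274 → (219, 162, 116).
75% corresponds to t = 0.75.
R = 80 + 0.75 × (219 − 80) = 80 + 0.75 × 139 = 184.25 → 184
G = 27 + 0.75 × (162 − 27) = 27 + 0.75 × 135 = 128.25 → 128
B = 204 + 0.75 × (116 − 204) = 204 + 0.75 × -88 = 138 → 138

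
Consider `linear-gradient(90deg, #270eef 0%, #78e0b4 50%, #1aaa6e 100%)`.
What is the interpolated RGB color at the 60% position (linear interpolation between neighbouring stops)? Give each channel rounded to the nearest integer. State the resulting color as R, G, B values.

60% lies between the 50% and 100% stops, so the local fraction is t = (60 − 50)/(100 − 50) = 10/50 ≈ 0.2.
#78e0b4 → (120, 224, 180); #1aaa6e → (26, 170, 110).
R = 120 + 0.2 × (26 − 120) = 101.2 → 101
G = 224 + 0.2 × (170 − 224) = 213.2 → 213
B = 180 + 0.2 × (110 − 180) = 166 → 166

(101, 213, 166)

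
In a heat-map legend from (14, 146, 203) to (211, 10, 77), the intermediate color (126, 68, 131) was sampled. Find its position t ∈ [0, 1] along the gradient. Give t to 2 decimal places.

0.57

Invert the lerp on the R channel (largest span, 197): t = (126 − 14) / (211 − 14) = 112/197 = 0.56853.
Check on G: (68 − 146)/(10 − 146) = 0.5735 ✓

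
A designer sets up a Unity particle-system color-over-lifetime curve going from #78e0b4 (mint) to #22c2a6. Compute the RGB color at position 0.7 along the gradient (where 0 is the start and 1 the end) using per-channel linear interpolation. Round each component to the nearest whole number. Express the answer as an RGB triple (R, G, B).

(60, 203, 170)

#78e0b4 → (120, 224, 180); #22c2a6 → (34, 194, 166).
R = 120 + 0.7 × (34 − 120) = 120 + 0.7 × -86 = 59.8 → 60
G = 224 + 0.7 × (194 − 224) = 224 + 0.7 × -30 = 203 → 203
B = 180 + 0.7 × (166 − 180) = 180 + 0.7 × -14 = 170.2 → 170
So the blended color is (60, 203, 170), about #3ccbaa.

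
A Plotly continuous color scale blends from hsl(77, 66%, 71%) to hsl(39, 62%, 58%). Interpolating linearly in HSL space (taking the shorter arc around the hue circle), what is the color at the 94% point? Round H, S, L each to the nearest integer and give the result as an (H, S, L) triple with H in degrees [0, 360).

(41, 62, 59)

Hue arc: Δh = 39 − 77 = -38° (|Δh| ≤ 180, already the shorter path).
H = 77 + 0.94 × (-38) = 41.28 → 41°
S = 66 + 0.94 × (62 − 66) = 62.24 → 62%
L = 71 + 0.94 × (58 − 71) = 58.78 → 59%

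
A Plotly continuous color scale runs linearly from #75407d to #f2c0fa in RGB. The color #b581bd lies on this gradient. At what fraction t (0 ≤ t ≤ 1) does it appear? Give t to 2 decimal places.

0.51

Invert the lerp on the G channel (largest span, 128): t = (129 − 64) / (192 − 64) = 65/128 = 0.50781.
Check on R: (181 − 117)/(242 − 117) = 0.512 ✓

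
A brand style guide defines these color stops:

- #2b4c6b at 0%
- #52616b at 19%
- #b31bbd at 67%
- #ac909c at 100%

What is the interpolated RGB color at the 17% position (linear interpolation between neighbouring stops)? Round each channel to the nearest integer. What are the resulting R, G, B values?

(78, 95, 107)

17% lies between the 0% and 19% stops, so the local fraction is t = (17 − 0)/(19 − 0) = 17/19 ≈ 0.8947.
#2b4c6b → (43, 76, 107); #52616b → (82, 97, 107).
R = 43 + 0.8947 × (82 − 43) = 77.893 → 78
G = 76 + 0.8947 × (97 − 76) = 94.789 → 95
B = 107 + 0.8947 × (107 − 107) = 107 → 107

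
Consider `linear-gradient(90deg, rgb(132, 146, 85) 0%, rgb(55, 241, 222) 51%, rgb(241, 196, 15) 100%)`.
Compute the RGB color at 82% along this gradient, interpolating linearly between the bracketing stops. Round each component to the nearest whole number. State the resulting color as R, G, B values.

82% lies between the 51% and 100% stops, so the local fraction is t = (82 − 51)/(100 − 51) = 31/49 ≈ 0.6327.
R = 55 + 0.6327 × (241 − 55) = 172.682 → 173
G = 241 + 0.6327 × (196 − 241) = 212.529 → 213
B = 222 + 0.6327 × (15 − 222) = 91.031 → 91

(173, 213, 91)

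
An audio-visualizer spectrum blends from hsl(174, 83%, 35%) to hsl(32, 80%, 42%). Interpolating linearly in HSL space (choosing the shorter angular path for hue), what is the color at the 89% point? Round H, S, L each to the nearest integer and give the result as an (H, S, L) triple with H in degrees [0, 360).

Hue arc: Δh = 32 − 174 = -142° (|Δh| ≤ 180, already the shorter path).
H = 174 + 0.89 × (-142) = 47.62 → 48°
S = 83 + 0.89 × (80 − 83) = 80.33 → 80%
L = 35 + 0.89 × (42 − 35) = 41.23 → 41%

(48, 80, 41)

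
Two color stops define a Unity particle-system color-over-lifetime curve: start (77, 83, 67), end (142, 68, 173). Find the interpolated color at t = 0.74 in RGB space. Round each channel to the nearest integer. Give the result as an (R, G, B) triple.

R = 77 + 0.74 × (142 − 77) = 77 + 0.74 × 65 = 125.1 → 125
G = 83 + 0.74 × (68 − 83) = 83 + 0.74 × -15 = 71.9 → 72
B = 67 + 0.74 × (173 − 67) = 67 + 0.74 × 106 = 145.44 → 145
So the blended color is (125, 72, 145), about #7d4891.

(125, 72, 145)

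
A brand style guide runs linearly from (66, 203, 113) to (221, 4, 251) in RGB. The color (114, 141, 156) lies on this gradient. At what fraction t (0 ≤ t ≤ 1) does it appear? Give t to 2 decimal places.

Invert the lerp on the G channel (largest span, 199): t = (141 − 203) / (4 − 203) = -62/-199 = 0.31156.
Check on R: (114 − 66)/(221 − 66) = 0.3097 ✓

0.31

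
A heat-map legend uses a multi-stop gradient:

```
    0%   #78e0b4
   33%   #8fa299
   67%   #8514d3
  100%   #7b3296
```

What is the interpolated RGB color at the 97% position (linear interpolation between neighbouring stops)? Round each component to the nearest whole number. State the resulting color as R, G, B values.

(124, 47, 156)

97% lies between the 67% and 100% stops, so the local fraction is t = (97 − 67)/(100 − 67) = 30/33 ≈ 0.9091.
#8514d3 → (133, 20, 211); #7b3296 → (123, 50, 150).
R = 133 + 0.9091 × (123 − 133) = 123.909 → 124
G = 20 + 0.9091 × (50 − 20) = 47.273 → 47
B = 211 + 0.9091 × (150 − 211) = 155.545 → 156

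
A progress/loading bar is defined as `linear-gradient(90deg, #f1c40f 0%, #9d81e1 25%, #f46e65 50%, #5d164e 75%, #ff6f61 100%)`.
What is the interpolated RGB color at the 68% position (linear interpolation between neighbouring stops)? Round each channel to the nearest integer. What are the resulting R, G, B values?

68% lies between the 50% and 75% stops, so the local fraction is t = (68 − 50)/(75 − 50) = 18/25 ≈ 0.72.
#f46e65 → (244, 110, 101); #5d164e → (93, 22, 78).
R = 244 + 0.72 × (93 − 244) = 135.28 → 135
G = 110 + 0.72 × (22 − 110) = 46.64 → 47
B = 101 + 0.72 × (78 − 101) = 84.44 → 84

(135, 47, 84)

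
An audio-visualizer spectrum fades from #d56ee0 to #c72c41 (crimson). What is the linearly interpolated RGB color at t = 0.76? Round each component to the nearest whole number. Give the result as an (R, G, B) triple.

#d56ee0 → (213, 110, 224); #c72c41 → (199, 44, 65).
R = 213 + 0.76 × (199 − 213) = 213 + 0.76 × -14 = 202.36 → 202
G = 110 + 0.76 × (44 − 110) = 110 + 0.76 × -66 = 59.84 → 60
B = 224 + 0.76 × (65 − 224) = 224 + 0.76 × -159 = 103.16 → 103

(202, 60, 103)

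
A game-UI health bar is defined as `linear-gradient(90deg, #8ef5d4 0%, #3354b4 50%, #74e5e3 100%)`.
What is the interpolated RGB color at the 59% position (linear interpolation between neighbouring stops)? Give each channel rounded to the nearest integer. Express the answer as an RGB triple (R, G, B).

(63, 110, 188)

59% lies between the 50% and 100% stops, so the local fraction is t = (59 − 50)/(100 − 50) = 9/50 ≈ 0.18.
#3354b4 → (51, 84, 180); #74e5e3 → (116, 229, 227).
R = 51 + 0.18 × (116 − 51) = 62.7 → 63
G = 84 + 0.18 × (229 − 84) = 110.1 → 110
B = 180 + 0.18 × (227 − 180) = 188.46 → 188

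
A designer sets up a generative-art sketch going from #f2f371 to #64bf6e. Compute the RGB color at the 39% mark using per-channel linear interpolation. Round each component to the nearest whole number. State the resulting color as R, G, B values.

(187, 223, 112)

#f2f371 → (242, 243, 113); #64bf6e → (100, 191, 110).
39% corresponds to t = 0.39.
R = 242 + 0.39 × (100 − 242) = 242 + 0.39 × -142 = 186.62 → 187
G = 243 + 0.39 × (191 − 243) = 243 + 0.39 × -52 = 222.72 → 223
B = 113 + 0.39 × (110 − 113) = 113 + 0.39 × -3 = 111.83 → 112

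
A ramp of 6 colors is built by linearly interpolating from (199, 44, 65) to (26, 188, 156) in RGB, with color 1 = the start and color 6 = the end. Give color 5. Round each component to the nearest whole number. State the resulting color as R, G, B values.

With 6 swatches and endpoints inclusive, swatch 5 sits at t = (5 − 1)/(6 − 1) = 4/5 ≈ 0.8.
R = 199 + 0.8 × (26 − 199) = 60.6 → 61
G = 44 + 0.8 × (188 − 44) = 159.2 → 159
B = 65 + 0.8 × (156 − 65) = 137.8 → 138

(61, 159, 138)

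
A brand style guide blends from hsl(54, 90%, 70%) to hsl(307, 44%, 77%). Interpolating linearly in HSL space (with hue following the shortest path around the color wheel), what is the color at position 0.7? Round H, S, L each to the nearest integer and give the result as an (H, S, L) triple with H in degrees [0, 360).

Hue: 307 − 54 = 253°, but |253| > 180 so the shorter arc goes the other way: Δh = 253 − 360 = -107°.
H = 54 + 0.7 × (-107) = -20.9 → -21 → -21 mod 360 = 339°
S = 90 + 0.7 × (44 − 90) = 57.8 → 58%
L = 70 + 0.7 × (77 − 70) = 74.9 → 75%

(339, 58, 75)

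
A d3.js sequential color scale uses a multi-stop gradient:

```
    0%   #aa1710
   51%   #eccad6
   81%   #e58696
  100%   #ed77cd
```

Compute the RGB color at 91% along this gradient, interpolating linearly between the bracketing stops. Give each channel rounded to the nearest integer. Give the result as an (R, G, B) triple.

91% lies between the 81% and 100% stops, so the local fraction is t = (91 − 81)/(100 − 81) = 10/19 ≈ 0.5263.
#e58696 → (229, 134, 150); #ed77cd → (237, 119, 205).
R = 229 + 0.5263 × (237 − 229) = 233.21 → 233
G = 134 + 0.5263 × (119 − 134) = 126.106 → 126
B = 150 + 0.5263 × (205 − 150) = 178.947 → 179

(233, 126, 179)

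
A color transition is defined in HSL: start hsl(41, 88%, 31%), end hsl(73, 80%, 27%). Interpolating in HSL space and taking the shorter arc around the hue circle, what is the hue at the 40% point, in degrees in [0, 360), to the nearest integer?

Hue arc: Δh = 73 − 41 = 32° (|Δh| ≤ 180, already the shorter path).
H = 41 + 0.4 × (32) = 53.8 → 54°

54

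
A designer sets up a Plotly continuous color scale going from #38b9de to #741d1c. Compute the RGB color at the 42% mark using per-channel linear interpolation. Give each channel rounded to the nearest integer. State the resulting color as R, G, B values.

(81, 119, 141)

#38b9de → (56, 185, 222); #741d1c → (116, 29, 28).
42% corresponds to t = 0.42.
R = 56 + 0.42 × (116 − 56) = 56 + 0.42 × 60 = 81.2 → 81
G = 185 + 0.42 × (29 − 185) = 185 + 0.42 × -156 = 119.48 → 119
B = 222 + 0.42 × (28 − 222) = 222 + 0.42 × -194 = 140.52 → 141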